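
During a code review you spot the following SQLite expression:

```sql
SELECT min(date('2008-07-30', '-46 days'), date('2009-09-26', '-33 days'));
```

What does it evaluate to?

2008-06-14

date('2008-07-30', '-46 days') → 2008-06-14.
date('2009-09-26', '-33 days') → 2009-08-24.
Earlier of the two is 2008-06-14.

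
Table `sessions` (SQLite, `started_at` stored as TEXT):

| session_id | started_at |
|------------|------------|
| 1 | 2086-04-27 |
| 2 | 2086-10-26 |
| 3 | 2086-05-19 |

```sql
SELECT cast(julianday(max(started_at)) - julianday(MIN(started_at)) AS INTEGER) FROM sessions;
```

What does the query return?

182

MIN = 2086-04-27, MAX = 2086-10-26.
3 days remain in April 2086 after the 27th (30 − 27).
May 2086: 31 days.
June 2086: 30 days.
July 2086: 31 days.
August 2086: 31 days.
September 2086: 30 days.
Then 26 days into October 2086.
Total: 3 + 31 + 30 + 31 + 31 + 30 + 26 = 182.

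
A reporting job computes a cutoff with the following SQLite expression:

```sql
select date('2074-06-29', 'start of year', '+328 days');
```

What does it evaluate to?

`start of year` rewinds 2074-06-29 to 2074-01-01.
Applying '+328 days' to 2074-01-01: counting 328 days forward gives 2074-11-25.

2074-11-25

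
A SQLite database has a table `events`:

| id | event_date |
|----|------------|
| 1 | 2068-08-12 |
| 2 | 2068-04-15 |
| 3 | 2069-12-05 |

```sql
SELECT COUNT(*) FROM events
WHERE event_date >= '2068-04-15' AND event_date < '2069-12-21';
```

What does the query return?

3

Rows in [2068-04-15, 2069-12-21): 2068-08-12, 2068-04-15, 2069-12-05 → 3 rows.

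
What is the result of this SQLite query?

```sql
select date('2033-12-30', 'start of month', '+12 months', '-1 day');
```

`start of month` rewinds 2033-12-30 to 2033-12-01.
Adding +12 months to 2033-12-01 gives 2034-12-01.
Going back 1 day from 2034-12-01 reaches 2034-11-30 (last day of November, 30 days).

2034-11-30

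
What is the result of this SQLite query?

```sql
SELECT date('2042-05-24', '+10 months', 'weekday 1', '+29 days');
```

2043-04-28

Adding +10 months to 2042-05-24 gives 2043-03-24.
`weekday 1` advances to the next Monday; 2043-03-24 is a Tuesday, so it moves forward to 2043-03-30.
March 2043 has 31 days; 1 remain after the 30th, so 2 days reach 2043-04-01.
Advancing 27 more days within April lands on 2043-04-28.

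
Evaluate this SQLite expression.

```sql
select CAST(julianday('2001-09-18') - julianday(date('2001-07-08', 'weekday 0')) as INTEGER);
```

`weekday 0` advances to the next Sunday; 2001-07-08 is already a Sunday, so it stays at 2001-07-08.
23 days remain in July 2001 after the 8th (31 − 8).
August 2001: 31 days.
Then 18 days into September 2001.
Total: 23 + 31 + 18 = 72.

72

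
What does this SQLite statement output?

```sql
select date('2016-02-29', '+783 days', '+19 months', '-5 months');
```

2019-06-22

Applying '+783 days' to 2016-02-29: counting 783 days forward gives 2018-04-22.
Adding +19 months to 2018-04-22 gives 2019-11-22.
Adding -5 months to 2019-11-22 gives 2019-06-22.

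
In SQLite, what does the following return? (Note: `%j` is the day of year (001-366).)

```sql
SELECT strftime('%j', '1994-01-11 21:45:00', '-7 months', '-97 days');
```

065

First apply '-7 months', '-97 days': 1994-01-11 21:45:00 → 1993-03-06 21:45:00.
Day-of-year for 1993-03-06: days since 1993-01-01 inclusive = 65, zero-padded to 065.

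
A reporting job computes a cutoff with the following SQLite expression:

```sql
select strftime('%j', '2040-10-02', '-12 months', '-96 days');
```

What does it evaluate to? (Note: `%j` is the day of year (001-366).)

First apply '-12 months', '-96 days': 2040-10-02 → 2039-06-28.
Day-of-year for 2039-06-28: days since 2039-01-01 inclusive = 179, zero-padded to 179.

179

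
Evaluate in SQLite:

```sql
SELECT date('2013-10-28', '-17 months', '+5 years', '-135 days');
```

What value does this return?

2017-01-13

Adding -17 months to 2013-10-28 gives 2012-05-28.
Adding +5 years to 2012-05-28 gives 2017-05-28.
Applying '-135 days' to 2017-05-28: counting 135 days back gives 2017-01-13.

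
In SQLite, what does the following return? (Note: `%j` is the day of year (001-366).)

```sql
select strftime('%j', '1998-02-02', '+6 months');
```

First apply '+6 months': 1998-02-02 → 1998-08-02.
Day-of-year for 1998-08-02: days since 1998-01-01 inclusive = 214, zero-padded to 214.

214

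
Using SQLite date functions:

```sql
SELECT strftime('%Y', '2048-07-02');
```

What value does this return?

`%Y` extracts the 4-digit year: 2048.

2048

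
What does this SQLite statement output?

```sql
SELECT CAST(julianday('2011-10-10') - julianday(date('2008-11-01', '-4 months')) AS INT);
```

1196

Adding -4 months to 2008-11-01 gives 2008-07-01.
30 days remain in July 2008 after the 1st (31 − 1).
Full months from August 2008 through September 2011 contribute their day counts.
Then 10 days into October 2011.
Total: 30 + 31 + 30 + 31 + 30 + 31 + 31 + 28 + 31 + 30 + 31 + 30 + 31 + 31 + 30 + 31 + 30 + 31 + 31 + 28 + 31 + 30 + 31 + 30 + 31 + 31 + 30 + 31 + 30 + 31 + 31 + 28 + 31 + 30 + 31 + 30 + 31 + 31 + 30 + 10 = 1196.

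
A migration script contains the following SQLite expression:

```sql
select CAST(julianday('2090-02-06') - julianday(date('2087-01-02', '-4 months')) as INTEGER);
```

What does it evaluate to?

Adding -4 months to 2087-01-02 gives 2086-09-02.
28 days remain in September 2086 after the 2nd (30 − 2).
Full months from October 2086 through January 2090 contribute their day counts.
Then 6 days into February 2090.
Total: 28 + 31 + 30 + 31 + 31 + 28 + 31 + 30 + 31 + 30 + 31 + 31 + 30 + 31 + 30 + 31 + 31 + 29 + 31 + 30 + 31 + 30 + 31 + 31 + 30 + 31 + 30 + 31 + 31 + 28 + 31 + 30 + 31 + 30 + 31 + 31 + 30 + 31 + 30 + 31 + 31 + 6 = 1253.

1253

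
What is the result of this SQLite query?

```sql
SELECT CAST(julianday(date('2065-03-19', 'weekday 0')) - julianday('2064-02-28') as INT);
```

388

`weekday 0` advances to the next Sunday; 2065-03-19 is a Thursday, so it moves forward to 2065-03-22.
1 day remains in February 2064 after the 28th (29 − 28).
Full months from March 2064 through February 2065 contribute their day counts.
Then 22 days into March 2065.
Total: 1 + 31 + 30 + 31 + 30 + 31 + 31 + 30 + 31 + 30 + 31 + 31 + 28 + 22 = 388.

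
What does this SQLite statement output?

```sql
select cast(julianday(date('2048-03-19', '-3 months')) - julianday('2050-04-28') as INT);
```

-861

Adding -3 months to 2048-03-19 gives 2047-12-19.
12 days remain in December 2047 after the 19th (31 − 19).
Full months from January 2048 through March 2050 contribute their day counts.
Then 28 days into April 2050.
Total: 12 + 31 + 29 + 31 + 30 + 31 + 30 + 31 + 31 + 30 + 31 + 30 + 31 + 31 + 28 + 31 + 30 + 31 + 30 + 31 + 31 + 30 + 31 + 30 + 31 + 31 + 28 + 31 + 28 = 861.
The subtraction is earlier − later, so the result is −861 → -861.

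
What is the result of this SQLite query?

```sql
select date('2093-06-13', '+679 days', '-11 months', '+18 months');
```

2095-11-23

Applying '+679 days' to 2093-06-13: counting 679 days forward gives 2095-04-23.
Adding -11 months to 2095-04-23 gives 2094-05-23.
Adding +18 months to 2094-05-23 gives 2095-11-23.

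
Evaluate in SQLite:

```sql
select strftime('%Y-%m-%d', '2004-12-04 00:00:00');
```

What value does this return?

`%Y-%m-%d` extracts the ISO date: 2004-12-04.

2004-12-04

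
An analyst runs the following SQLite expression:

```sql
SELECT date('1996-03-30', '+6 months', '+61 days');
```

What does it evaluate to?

Adding +6 months to 1996-03-30 gives 1996-09-30.
Applying '+61 days' to 1996-09-30: counting 61 days forward gives 1996-11-30.

1996-11-30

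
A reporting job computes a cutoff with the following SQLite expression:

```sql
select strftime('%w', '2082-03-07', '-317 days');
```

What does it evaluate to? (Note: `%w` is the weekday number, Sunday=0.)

First apply '-317 days': 2082-03-07 → 2081-04-24.
2081-04-24 is a Thursday; with Sunday=0 that is 4.

4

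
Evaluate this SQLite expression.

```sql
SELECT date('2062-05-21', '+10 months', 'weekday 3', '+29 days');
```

Adding +10 months to 2062-05-21 gives 2063-03-21.
`weekday 3` advances to the next Wednesday; 2063-03-21 is already a Wednesday, so it stays at 2063-03-21.
March 2063 has 31 days; 10 remain after the 21st, so 11 days reach 2063-04-01.
Advancing 18 more days within April lands on 2063-04-19.

2063-04-19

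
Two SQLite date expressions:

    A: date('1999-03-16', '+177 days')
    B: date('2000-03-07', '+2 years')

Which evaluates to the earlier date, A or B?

A

A = 1999-09-09.
B = 2002-03-07.
A is earlier.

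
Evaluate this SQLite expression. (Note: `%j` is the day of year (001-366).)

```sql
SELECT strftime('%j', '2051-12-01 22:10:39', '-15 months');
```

244

First apply '-15 months': 2051-12-01 22:10:39 → 2050-09-01 22:10:39.
Day-of-year for 2050-09-01: days since 2050-01-01 inclusive = 244, zero-padded to 244.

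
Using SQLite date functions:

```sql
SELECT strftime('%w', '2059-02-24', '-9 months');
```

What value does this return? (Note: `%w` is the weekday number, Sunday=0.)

5

First apply '-9 months': 2059-02-24 → 2058-05-24.
2058-05-24 is a Friday; with Sunday=0 that is 5.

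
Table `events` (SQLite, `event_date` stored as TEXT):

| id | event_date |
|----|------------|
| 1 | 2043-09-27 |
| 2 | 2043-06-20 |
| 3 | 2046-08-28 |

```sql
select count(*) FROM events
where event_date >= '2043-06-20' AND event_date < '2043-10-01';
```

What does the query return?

Rows in [2043-06-20, 2043-10-01): 2043-09-27, 2043-06-20 → 2 rows.

2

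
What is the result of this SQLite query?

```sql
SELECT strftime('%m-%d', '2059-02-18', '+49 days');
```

04-08

First apply '+49 days': 2059-02-18 → 2059-04-08.
`%m-%d` extracts the month-day: 04-08.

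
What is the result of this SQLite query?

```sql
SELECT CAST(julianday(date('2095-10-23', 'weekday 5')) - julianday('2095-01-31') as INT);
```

270

`weekday 5` advances to the next Friday; 2095-10-23 is a Sunday, so it moves forward to 2095-10-28.
0 days remain in January 2095 after the 31st (31 − 31).
Full months from February 2095 through September 2095 contribute their day counts.
Then 28 days into October 2095.
Total: 0 + 28 + 31 + 30 + 31 + 30 + 31 + 31 + 30 + 28 = 270.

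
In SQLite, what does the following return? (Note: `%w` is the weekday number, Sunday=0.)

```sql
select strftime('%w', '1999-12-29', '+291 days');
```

0

First apply '+291 days': 1999-12-29 → 2000-10-15.
2000-10-15 is a Sunday; with Sunday=0 that is 0.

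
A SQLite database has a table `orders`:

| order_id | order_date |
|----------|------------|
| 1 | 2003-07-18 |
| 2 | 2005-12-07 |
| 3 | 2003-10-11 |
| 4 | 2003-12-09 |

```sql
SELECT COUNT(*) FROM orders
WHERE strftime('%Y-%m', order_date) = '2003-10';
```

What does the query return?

Rows with year-month 2003-10: 2003-10-11 → 1.

1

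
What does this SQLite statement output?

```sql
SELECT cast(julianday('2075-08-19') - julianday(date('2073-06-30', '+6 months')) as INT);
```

Adding +6 months to 2073-06-30 gives 2073-12-30.
1 day remains in December 2073 after the 30th (31 − 30).
Full months from January 2074 through July 2075 contribute their day counts.
Then 19 days into August 2075.
Total: 1 + 31 + 28 + 31 + 30 + 31 + 30 + 31 + 31 + 30 + 31 + 30 + 31 + 31 + 28 + 31 + 30 + 31 + 30 + 31 + 19 = 597.

597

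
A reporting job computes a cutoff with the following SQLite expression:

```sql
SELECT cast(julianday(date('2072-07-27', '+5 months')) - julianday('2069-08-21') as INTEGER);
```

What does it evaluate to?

1224

Adding +5 months to 2072-07-27 gives 2072-12-27.
10 days remain in August 2069 after the 21st (31 − 21).
Full months from September 2069 through November 2072 contribute their day counts.
Then 27 days into December 2072.
Total: 10 + 30 + 31 + 30 + 31 + 31 + 28 + 31 + 30 + 31 + 30 + 31 + 31 + 30 + 31 + 30 + 31 + 31 + 28 + 31 + 30 + 31 + 30 + 31 + 31 + 30 + 31 + 30 + 31 + 31 + 29 + 31 + 30 + 31 + 30 + 31 + 31 + 30 + 31 + 30 + 27 = 1224.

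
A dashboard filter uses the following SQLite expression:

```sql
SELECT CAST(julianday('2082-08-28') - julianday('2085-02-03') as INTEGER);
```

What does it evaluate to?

-890

3 days remain in August 2082 after the 28th (31 − 28).
Full months from September 2082 through January 2085 contribute their day counts.
Then 3 days into February 2085.
Total: 3 + 30 + 31 + 30 + 31 + 31 + 28 + 31 + 30 + 31 + 30 + 31 + 31 + 30 + 31 + 30 + 31 + 31 + 29 + 31 + 30 + 31 + 30 + 31 + 31 + 30 + 31 + 30 + 31 + 31 + 3 = 890.
The subtraction is earlier − later, so the result is −890 → -890.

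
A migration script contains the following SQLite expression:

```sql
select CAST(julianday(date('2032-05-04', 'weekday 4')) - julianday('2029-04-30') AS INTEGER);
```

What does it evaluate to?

1102

`weekday 4` advances to the next Thursday; 2032-05-04 is a Tuesday, so it moves forward to 2032-05-06.
0 days remain in April 2029 after the 30th (30 − 30).
Full months from May 2029 through April 2032 contribute their day counts.
Then 6 days into May 2032.
Total: 0 + 31 + 30 + 31 + 31 + 30 + 31 + 30 + 31 + 31 + 28 + 31 + 30 + 31 + 30 + 31 + 31 + 30 + 31 + 30 + 31 + 31 + 28 + 31 + 30 + 31 + 30 + 31 + 31 + 30 + 31 + 30 + 31 + 31 + 29 + 31 + 30 + 6 = 1102.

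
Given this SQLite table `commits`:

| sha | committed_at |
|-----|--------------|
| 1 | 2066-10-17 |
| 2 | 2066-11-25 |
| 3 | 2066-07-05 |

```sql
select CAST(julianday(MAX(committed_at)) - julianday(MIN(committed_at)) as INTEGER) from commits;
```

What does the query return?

143

MIN = 2066-07-05, MAX = 2066-11-25.
26 days remain in July 2066 after the 5th (31 − 5).
August 2066: 31 days.
September 2066: 30 days.
October 2066: 31 days.
Then 25 days into November 2066.
Total: 26 + 31 + 30 + 31 + 25 = 143.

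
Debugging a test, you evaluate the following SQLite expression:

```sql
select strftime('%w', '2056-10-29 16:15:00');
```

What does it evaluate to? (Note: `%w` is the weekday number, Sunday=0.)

0

2056-10-29 is a Sunday; with Sunday=0 that is 0.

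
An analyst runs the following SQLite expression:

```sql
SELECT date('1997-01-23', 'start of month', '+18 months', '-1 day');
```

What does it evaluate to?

1998-06-30

`start of month` rewinds 1997-01-23 to 1997-01-01.
Adding +18 months to 1997-01-01 gives 1998-07-01.
Going back 1 day from 1998-07-01 reaches 1998-06-30 (last day of June, 30 days).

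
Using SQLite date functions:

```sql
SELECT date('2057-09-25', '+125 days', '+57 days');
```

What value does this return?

Applying '+125 days' to 2057-09-25: counting 125 days forward gives 2058-01-28.
Applying '+57 days' to 2058-01-28: counting 57 days forward gives 2058-03-26.

2058-03-26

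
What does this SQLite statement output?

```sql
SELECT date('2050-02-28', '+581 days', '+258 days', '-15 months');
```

2051-03-16

Applying '+581 days' to 2050-02-28: counting 581 days forward gives 2051-10-02.
Applying '+258 days' to 2051-10-02: counting 258 days forward gives 2052-06-16.
Adding -15 months to 2052-06-16 gives 2051-03-16.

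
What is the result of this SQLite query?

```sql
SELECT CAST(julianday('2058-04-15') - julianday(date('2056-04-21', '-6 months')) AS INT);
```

907

Adding -6 months to 2056-04-21 gives 2055-10-21.
10 days remain in October 2055 after the 21st (31 − 21).
Full months from November 2055 through March 2058 contribute their day counts.
Then 15 days into April 2058.
Total: 10 + 30 + 31 + 31 + 29 + 31 + 30 + 31 + 30 + 31 + 31 + 30 + 31 + 30 + 31 + 31 + 28 + 31 + 30 + 31 + 30 + 31 + 31 + 30 + 31 + 30 + 31 + 31 + 28 + 31 + 15 = 907.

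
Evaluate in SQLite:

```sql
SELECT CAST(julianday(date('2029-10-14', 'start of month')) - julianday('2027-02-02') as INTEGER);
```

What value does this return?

972

`start of month` rewinds 2029-10-14 to 2029-10-01.
26 days remain in February 2027 after the 2nd (28 − 2).
Full months from March 2027 through September 2029 contribute their day counts.
Then 1 day into October 2029.
Total: 26 + 31 + 30 + 31 + 30 + 31 + 31 + 30 + 31 + 30 + 31 + 31 + 29 + 31 + 30 + 31 + 30 + 31 + 31 + 30 + 31 + 30 + 31 + 31 + 28 + 31 + 30 + 31 + 30 + 31 + 31 + 30 + 1 = 972.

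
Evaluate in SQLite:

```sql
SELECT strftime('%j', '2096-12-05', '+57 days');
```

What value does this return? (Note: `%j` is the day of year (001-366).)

031

First apply '+57 days': 2096-12-05 → 2097-01-31.
Day-of-year for 2097-01-31: days since 2097-01-01 inclusive = 31, zero-padded to 031.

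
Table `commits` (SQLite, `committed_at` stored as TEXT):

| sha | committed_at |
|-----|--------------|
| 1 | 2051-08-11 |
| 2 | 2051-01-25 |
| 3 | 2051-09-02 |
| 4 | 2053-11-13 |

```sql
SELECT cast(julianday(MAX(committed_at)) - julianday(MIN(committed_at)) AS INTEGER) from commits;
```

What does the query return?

MIN = 2051-01-25, MAX = 2053-11-13.
6 days remain in January 2051 after the 25th (31 − 25).
Full months from February 2051 through October 2053 contribute their day counts.
Then 13 days into November 2053.
Total: 6 + 28 + 31 + 30 + 31 + 30 + 31 + 31 + 30 + 31 + 30 + 31 + 31 + 29 + 31 + 30 + 31 + 30 + 31 + 31 + 30 + 31 + 30 + 31 + 31 + 28 + 31 + 30 + 31 + 30 + 31 + 31 + 30 + 31 + 13 = 1023.

1023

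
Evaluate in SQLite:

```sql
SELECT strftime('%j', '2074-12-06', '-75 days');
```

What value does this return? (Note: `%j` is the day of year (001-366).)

265

First apply '-75 days': 2074-12-06 → 2074-09-22.
Day-of-year for 2074-09-22: days since 2074-01-01 inclusive = 265, zero-padded to 265.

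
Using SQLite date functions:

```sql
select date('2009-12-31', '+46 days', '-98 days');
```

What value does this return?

2009-11-09

Applying '+46 days' to 2009-12-31: counting 46 days forward gives 2010-02-15.
Applying '-98 days' to 2010-02-15: counting 98 days back gives 2009-11-09.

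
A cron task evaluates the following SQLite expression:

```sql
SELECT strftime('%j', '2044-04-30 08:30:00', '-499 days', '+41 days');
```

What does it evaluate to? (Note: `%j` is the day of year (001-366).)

028

First apply '-499 days', '+41 days': 2044-04-30 08:30:00 → 2043-01-28 08:30:00.
Day-of-year for 2043-01-28: days since 2043-01-01 inclusive = 28, zero-padded to 028.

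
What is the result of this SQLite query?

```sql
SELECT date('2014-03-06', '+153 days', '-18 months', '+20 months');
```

2014-10-06

Applying '+153 days' to 2014-03-06: counting 153 days forward gives 2014-08-06.
Adding -18 months to 2014-08-06 gives 2013-02-06.
Adding +20 months to 2013-02-06 gives 2014-10-06.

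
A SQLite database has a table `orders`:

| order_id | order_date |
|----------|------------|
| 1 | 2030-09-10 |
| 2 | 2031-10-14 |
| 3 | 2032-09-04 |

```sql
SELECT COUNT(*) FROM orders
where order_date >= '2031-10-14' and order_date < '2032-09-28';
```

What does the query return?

Rows in [2031-10-14, 2032-09-28): 2031-10-14, 2032-09-04 → 2 rows.

2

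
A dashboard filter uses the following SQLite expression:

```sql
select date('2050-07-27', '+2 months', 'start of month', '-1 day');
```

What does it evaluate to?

2050-08-31

Adding +2 months to 2050-07-27 gives 2050-09-27.
`start of month` rewinds 2050-09-27 to 2050-09-01.
Going back 1 day from 2050-09-01 reaches 2050-08-31 (last day of August, 31 days).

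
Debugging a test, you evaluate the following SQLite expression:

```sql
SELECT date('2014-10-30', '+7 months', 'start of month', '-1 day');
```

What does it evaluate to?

Adding +7 months to 2014-10-30 gives 2015-05-30.
`start of month` rewinds 2015-05-30 to 2015-05-01.
Going back 1 day from 2015-05-01 reaches 2015-04-30 (last day of April, 30 days).

2015-04-30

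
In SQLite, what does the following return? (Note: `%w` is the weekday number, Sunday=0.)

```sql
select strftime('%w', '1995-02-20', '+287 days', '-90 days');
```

2

First apply '+287 days', '-90 days': 1995-02-20 → 1995-09-05.
1995-09-05 is a Tuesday; with Sunday=0 that is 2.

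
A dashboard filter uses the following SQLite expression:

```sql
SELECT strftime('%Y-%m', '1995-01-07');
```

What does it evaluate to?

`%Y-%m` extracts the year-month: 1995-01.

1995-01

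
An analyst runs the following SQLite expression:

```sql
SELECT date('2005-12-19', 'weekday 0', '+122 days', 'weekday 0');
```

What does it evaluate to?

`weekday 0` advances to the next Sunday; 2005-12-19 is a Monday, so it moves forward to 2005-12-25.
Applying '+122 days' to 2005-12-25: counting 122 days forward gives 2006-04-26.
`weekday 0` advances to the next Sunday; 2006-04-26 is a Wednesday, so it moves forward to 2006-04-30.

2006-04-30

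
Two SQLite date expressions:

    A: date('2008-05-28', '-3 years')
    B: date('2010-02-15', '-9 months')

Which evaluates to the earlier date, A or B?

A

A = 2005-05-28.
B = 2009-05-15.
A is earlier.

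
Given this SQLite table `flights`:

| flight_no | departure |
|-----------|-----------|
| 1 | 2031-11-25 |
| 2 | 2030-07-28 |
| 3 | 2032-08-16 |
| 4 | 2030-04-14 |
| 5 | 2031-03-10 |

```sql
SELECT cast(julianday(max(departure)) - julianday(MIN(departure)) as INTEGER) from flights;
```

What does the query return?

MIN = 2030-04-14, MAX = 2032-08-16.
16 days remain in April 2030 after the 14th (30 − 14).
Full months from May 2030 through July 2032 contribute their day counts.
Then 16 days into August 2032.
Total: 16 + 31 + 30 + 31 + 31 + 30 + 31 + 30 + 31 + 31 + 28 + 31 + 30 + 31 + 30 + 31 + 31 + 30 + 31 + 30 + 31 + 31 + 29 + 31 + 30 + 31 + 30 + 31 + 16 = 855.

855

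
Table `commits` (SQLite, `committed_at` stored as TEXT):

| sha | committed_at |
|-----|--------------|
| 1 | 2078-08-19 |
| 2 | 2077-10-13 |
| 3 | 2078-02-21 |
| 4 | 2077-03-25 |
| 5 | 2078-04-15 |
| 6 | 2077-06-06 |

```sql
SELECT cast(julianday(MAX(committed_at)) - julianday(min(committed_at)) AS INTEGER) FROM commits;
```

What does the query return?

512

MIN = 2077-03-25, MAX = 2078-08-19.
6 days remain in March 2077 after the 25th (31 − 25).
Full months from April 2077 through July 2078 contribute their day counts.
Then 19 days into August 2078.
Total: 6 + 30 + 31 + 30 + 31 + 31 + 30 + 31 + 30 + 31 + 31 + 28 + 31 + 30 + 31 + 30 + 31 + 19 = 512.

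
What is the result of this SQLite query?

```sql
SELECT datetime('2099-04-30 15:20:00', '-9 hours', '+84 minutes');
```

-9 hours from 2099-04-30 15:20:00 is 2099-04-30 06:20:00.
84 minutes = 1h 24m; +84 minutes from 2099-04-30 06:20:00 is 2099-04-30 07:44:00.

2099-04-30 07:44:00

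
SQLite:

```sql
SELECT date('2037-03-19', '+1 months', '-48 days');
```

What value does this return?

2037-03-02

Adding +1 month to 2037-03-19 gives 2037-04-19.
Applying '-48 days' to 2037-04-19: counting 48 days back gives 2037-03-02.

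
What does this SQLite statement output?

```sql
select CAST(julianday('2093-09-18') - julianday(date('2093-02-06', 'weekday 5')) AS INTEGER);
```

224

`weekday 5` advances to the next Friday; 2093-02-06 is already a Friday, so it stays at 2093-02-06.
22 days remain in February 2093 after the 6th (28 − 6).
Full months from March 2093 through August 2093 contribute their day counts.
Then 18 days into September 2093.
Total: 22 + 31 + 30 + 31 + 30 + 31 + 31 + 18 = 224.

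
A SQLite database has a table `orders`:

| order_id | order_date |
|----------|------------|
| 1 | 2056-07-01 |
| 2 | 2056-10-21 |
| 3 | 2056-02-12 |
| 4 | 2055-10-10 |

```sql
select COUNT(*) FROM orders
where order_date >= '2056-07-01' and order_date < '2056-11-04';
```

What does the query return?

Rows in [2056-07-01, 2056-11-04): 2056-07-01, 2056-10-21 → 2 rows.

2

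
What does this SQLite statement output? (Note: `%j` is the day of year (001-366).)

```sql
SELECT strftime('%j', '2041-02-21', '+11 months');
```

021

First apply '+11 months': 2041-02-21 → 2042-01-21.
Day-of-year for 2042-01-21: days since 2042-01-01 inclusive = 21, zero-padded to 021.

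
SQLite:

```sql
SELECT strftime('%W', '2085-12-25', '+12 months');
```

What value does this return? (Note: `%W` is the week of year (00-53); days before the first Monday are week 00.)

51

First apply '+12 months': 2085-12-25 → 2086-12-25.
2086-12-25 is a Wednesday. SQLite's %W counts Mondays since the year started; the result is 51.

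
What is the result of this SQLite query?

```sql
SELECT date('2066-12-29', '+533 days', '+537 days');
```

2069-12-03

Applying '+533 days' to 2066-12-29: counting 533 days forward gives 2068-06-14.
Applying '+537 days' to 2068-06-14: counting 537 days forward gives 2069-12-03.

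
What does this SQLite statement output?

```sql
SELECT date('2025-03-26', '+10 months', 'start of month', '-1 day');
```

Adding +10 months to 2025-03-26 gives 2026-01-26.
`start of month` rewinds 2026-01-26 to 2026-01-01.
Going back 1 day from 2026-01-01 reaches 2025-12-31 (last day of December, 31 days).

2025-12-31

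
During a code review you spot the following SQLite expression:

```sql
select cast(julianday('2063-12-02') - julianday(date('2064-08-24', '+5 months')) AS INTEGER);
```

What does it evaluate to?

Adding +5 months to 2064-08-24 gives 2065-01-24.
29 days remain in December 2063 after the 2nd (31 − 2).
Full months from January 2064 through December 2064 contribute their day counts.
Then 24 days into January 2065.
Total: 29 + 31 + 29 + 31 + 30 + 31 + 30 + 31 + 31 + 30 + 31 + 30 + 31 + 24 = 419.
The subtraction is earlier − later, so the result is −419 → -419.

-419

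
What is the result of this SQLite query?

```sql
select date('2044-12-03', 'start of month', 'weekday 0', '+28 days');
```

`start of month` rewinds 2044-12-03 to 2044-12-01.
`weekday 0` advances to the next Sunday; 2044-12-01 is a Thursday, so it moves forward to 2044-12-04.
December 2044 has 31 days; 27 remain after the 4th, so 28 days reach 2045-01-01.

2045-01-01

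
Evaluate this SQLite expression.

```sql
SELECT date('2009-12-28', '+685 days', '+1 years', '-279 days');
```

2012-02-08

Applying '+685 days' to 2009-12-28: counting 685 days forward gives 2011-11-13.
Adding +1 year to 2011-11-13 gives 2012-11-13.
Applying '-279 days' to 2012-11-13: counting 279 days back gives 2012-02-08.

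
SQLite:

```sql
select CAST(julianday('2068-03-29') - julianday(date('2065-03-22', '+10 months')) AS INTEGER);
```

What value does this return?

Adding +10 months to 2065-03-22 gives 2066-01-22.
9 days remain in January 2066 after the 22nd (31 − 22).
Full months from February 2066 through February 2068 contribute their day counts.
Then 29 days into March 2068.
Total: 9 + 28 + 31 + 30 + 31 + 30 + 31 + 31 + 30 + 31 + 30 + 31 + 31 + 28 + 31 + 30 + 31 + 30 + 31 + 31 + 30 + 31 + 30 + 31 + 31 + 29 + 29 = 797.

797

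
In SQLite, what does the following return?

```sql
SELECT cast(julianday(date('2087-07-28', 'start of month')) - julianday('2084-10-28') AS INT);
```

976

`start of month` rewinds 2087-07-28 to 2087-07-01.
3 days remain in October 2084 after the 28th (31 − 28).
Full months from November 2084 through June 2087 contribute their day counts.
Then 1 day into July 2087.
Total: 3 + 30 + 31 + 31 + 28 + 31 + 30 + 31 + 30 + 31 + 31 + 30 + 31 + 30 + 31 + 31 + 28 + 31 + 30 + 31 + 30 + 31 + 31 + 30 + 31 + 30 + 31 + 31 + 28 + 31 + 30 + 31 + 30 + 1 = 976.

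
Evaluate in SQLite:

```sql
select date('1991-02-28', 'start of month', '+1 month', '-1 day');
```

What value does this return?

1991-02-28

`start of month` rewinds 1991-02-28 to 1991-02-01.
Adding +1 month to 1991-02-01 gives 1991-03-01.
Going back 1 day from 1991-03-01 reaches 1991-02-28 (last day of February, 28 days).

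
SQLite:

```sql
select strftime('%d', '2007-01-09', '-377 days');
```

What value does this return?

28

First apply '-377 days': 2007-01-09 → 2005-12-28.
`%d` extracts the 2-digit day of month: 28.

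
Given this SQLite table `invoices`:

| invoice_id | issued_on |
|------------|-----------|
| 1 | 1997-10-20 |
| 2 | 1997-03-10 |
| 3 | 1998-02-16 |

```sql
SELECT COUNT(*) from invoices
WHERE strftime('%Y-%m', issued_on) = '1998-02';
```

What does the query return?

1

Rows with year-month 1998-02: 1998-02-16 → 1.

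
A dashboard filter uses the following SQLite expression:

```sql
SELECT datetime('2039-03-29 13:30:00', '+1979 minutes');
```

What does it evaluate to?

2039-03-30 22:29:00

1979 minutes = 32h 59m; +1979 minutes from 2039-03-29 13:30:00 is 2039-03-30 22:29:00 (crosses midnight).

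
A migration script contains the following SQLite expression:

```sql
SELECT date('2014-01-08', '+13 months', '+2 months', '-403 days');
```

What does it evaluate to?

Adding +13 months to 2014-01-08 gives 2015-02-08.
Adding +2 months to 2015-02-08 gives 2015-04-08.
Applying '-403 days' to 2015-04-08: counting 403 days back gives 2014-03-01.

2014-03-01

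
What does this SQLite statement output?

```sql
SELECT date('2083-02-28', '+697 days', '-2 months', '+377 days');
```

2085-12-07

Applying '+697 days' to 2083-02-28: counting 697 days forward gives 2085-01-25.
Adding -2 months to 2085-01-25 gives 2084-11-25.
Applying '+377 days' to 2084-11-25: counting 377 days forward gives 2085-12-07.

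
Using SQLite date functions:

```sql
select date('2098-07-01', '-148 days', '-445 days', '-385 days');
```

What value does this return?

Applying '-148 days' to 2098-07-01: counting 148 days back gives 2098-02-03.
Applying '-445 days' to 2098-02-03: counting 445 days back gives 2096-11-15.
Applying '-385 days' to 2096-11-15: counting 385 days back gives 2095-10-27.

2095-10-27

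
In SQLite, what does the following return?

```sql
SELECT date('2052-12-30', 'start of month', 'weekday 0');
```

`start of month` rewinds 2052-12-30 to 2052-12-01.
`weekday 0` advances to the next Sunday; 2052-12-01 is already a Sunday, so it stays at 2052-12-01.

2052-12-01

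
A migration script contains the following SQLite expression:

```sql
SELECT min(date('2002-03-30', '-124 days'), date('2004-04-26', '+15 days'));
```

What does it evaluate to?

2001-11-26

date('2002-03-30', '-124 days') → 2001-11-26.
date('2004-04-26', '+15 days') → 2004-05-11.
Earlier of the two is 2001-11-26.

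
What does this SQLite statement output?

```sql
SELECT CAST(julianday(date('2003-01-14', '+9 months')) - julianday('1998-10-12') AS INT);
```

1828

Adding +9 months to 2003-01-14 gives 2003-10-14.
19 days remain in October 1998 after the 12th (31 − 12).
Full months from November 1998 through September 2003 contribute their day counts.
Then 14 days into October 2003.
Total: 19 + 30 + 31 + 31 + 28 + 31 + 30 + 31 + 30 + 31 + 31 + 30 + 31 + 30 + 31 + 31 + 29 + 31 + 30 + 31 + 30 + 31 + 31 + 30 + 31 + 30 + 31 + 31 + 28 + 31 + 30 + 31 + 30 + 31 + 31 + 30 + 31 + 30 + 31 + 31 + 28 + 31 + 30 + 31 + 30 + 31 + 31 + 30 + 31 + 30 + 31 + 31 + 28 + 31 + 30 + 31 + 30 + 31 + 31 + 30 + 14 = 1828.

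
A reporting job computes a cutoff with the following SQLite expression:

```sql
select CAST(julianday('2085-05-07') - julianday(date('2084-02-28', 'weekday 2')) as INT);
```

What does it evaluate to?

`weekday 2` advances to the next Tuesday; 2084-02-28 is a Monday, so it moves forward to 2084-02-29.
0 days remain in February 2084 after the 29th (29 − 29).
Full months from March 2084 through April 2085 contribute their day counts.
Then 7 days into May 2085.
Total: 0 + 31 + 30 + 31 + 30 + 31 + 31 + 30 + 31 + 30 + 31 + 31 + 28 + 31 + 30 + 7 = 433.

433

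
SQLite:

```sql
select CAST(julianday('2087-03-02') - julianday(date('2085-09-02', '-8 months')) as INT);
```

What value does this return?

789

Adding -8 months to 2085-09-02 gives 2085-01-02.
29 days remain in January 2085 after the 2nd (31 − 2).
Full months from February 2085 through February 2087 contribute their day counts.
Then 2 days into March 2087.
Total: 29 + 28 + 31 + 30 + 31 + 30 + 31 + 31 + 30 + 31 + 30 + 31 + 31 + 28 + 31 + 30 + 31 + 30 + 31 + 31 + 30 + 31 + 30 + 31 + 31 + 28 + 2 = 789.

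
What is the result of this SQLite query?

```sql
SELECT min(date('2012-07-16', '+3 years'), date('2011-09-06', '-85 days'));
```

2011-06-13

date('2012-07-16', '+3 years') → 2015-07-16.
date('2011-09-06', '-85 days') → 2011-06-13.
Earlier of the two is 2011-06-13.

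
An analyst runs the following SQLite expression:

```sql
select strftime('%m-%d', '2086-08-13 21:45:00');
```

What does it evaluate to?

`%m-%d` extracts the month-day: 08-13.

08-13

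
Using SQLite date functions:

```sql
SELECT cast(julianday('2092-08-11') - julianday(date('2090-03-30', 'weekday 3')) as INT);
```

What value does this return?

`weekday 3` advances to the next Wednesday; 2090-03-30 is a Thursday, so it moves forward to 2090-04-05.
25 days remain in April 2090 after the 5th (30 − 5).
Full months from May 2090 through July 2092 contribute their day counts.
Then 11 days into August 2092.
Total: 25 + 31 + 30 + 31 + 31 + 30 + 31 + 30 + 31 + 31 + 28 + 31 + 30 + 31 + 30 + 31 + 31 + 30 + 31 + 30 + 31 + 31 + 29 + 31 + 30 + 31 + 30 + 31 + 11 = 859.

859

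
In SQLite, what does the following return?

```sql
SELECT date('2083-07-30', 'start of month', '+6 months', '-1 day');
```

`start of month` rewinds 2083-07-30 to 2083-07-01.
Adding +6 months to 2083-07-01 gives 2084-01-01.
Going back 1 day from 2084-01-01 reaches 2083-12-31 (last day of December, 31 days).

2083-12-31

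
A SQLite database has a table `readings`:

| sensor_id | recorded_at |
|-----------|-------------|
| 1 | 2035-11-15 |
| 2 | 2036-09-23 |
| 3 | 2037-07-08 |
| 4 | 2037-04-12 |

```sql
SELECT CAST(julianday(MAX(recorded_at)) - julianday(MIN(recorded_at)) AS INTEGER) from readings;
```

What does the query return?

601

MIN = 2035-11-15, MAX = 2037-07-08.
15 days remain in November 2035 after the 15th (30 − 15).
Full months from December 2035 through June 2037 contribute their day counts.
Then 8 days into July 2037.
Total: 15 + 31 + 31 + 29 + 31 + 30 + 31 + 30 + 31 + 31 + 30 + 31 + 30 + 31 + 31 + 28 + 31 + 30 + 31 + 30 + 8 = 601.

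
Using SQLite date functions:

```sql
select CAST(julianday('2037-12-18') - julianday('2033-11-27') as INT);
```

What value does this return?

1482

3 days remain in November 2033 after the 27th (30 − 27).
Full months from December 2033 through November 2037 contribute their day counts.
Then 18 days into December 2037.
Total: 3 + 31 + 31 + 28 + 31 + 30 + 31 + 30 + 31 + 31 + 30 + 31 + 30 + 31 + 31 + 28 + 31 + 30 + 31 + 30 + 31 + 31 + 30 + 31 + 30 + 31 + 31 + 29 + 31 + 30 + 31 + 30 + 31 + 31 + 30 + 31 + 30 + 31 + 31 + 28 + 31 + 30 + 31 + 30 + 31 + 31 + 30 + 31 + 30 + 18 = 1482.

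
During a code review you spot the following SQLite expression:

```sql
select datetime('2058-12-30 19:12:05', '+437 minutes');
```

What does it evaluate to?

2058-12-31 02:29:05

437 minutes = 7h 17m; +437 minutes from 2058-12-30 19:12:05 is 2058-12-31 02:29:05 (crosses midnight).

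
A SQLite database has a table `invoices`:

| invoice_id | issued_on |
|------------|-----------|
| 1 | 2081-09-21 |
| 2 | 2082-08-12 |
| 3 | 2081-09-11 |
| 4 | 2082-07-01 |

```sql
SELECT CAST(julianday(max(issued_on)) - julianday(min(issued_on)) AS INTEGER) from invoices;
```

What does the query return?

335

MIN = 2081-09-11, MAX = 2082-08-12.
19 days remain in September 2081 after the 11th (30 − 11).
Full months from October 2081 through July 2082 contribute their day counts.
Then 12 days into August 2082.
Total: 19 + 31 + 30 + 31 + 31 + 28 + 31 + 30 + 31 + 30 + 31 + 12 = 335.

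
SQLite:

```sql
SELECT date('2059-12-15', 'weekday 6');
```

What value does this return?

`weekday 6` advances to the next Saturday; 2059-12-15 is a Monday, so it moves forward to 2059-12-20.

2059-12-20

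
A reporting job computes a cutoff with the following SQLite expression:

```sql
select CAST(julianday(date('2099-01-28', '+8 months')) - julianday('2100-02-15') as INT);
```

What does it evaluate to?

-140

Adding +8 months to 2099-01-28 gives 2099-09-28.
2 days remain in September 2099 after the 28th (30 − 28).
October 2099: 31 days.
November 2099: 30 days.
December 2099: 31 days.
January 2100: 31 days.
Then 15 days into February 2100.
Total: 2 + 31 + 30 + 31 + 31 + 15 = 140.
The subtraction is earlier − later, so the result is −140 → -140.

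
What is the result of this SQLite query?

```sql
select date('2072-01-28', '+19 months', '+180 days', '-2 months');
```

2073-12-24

Adding +19 months to 2072-01-28 gives 2073-08-28.
Applying '+180 days' to 2073-08-28: counting 180 days forward gives 2074-02-24.
Adding -2 months to 2074-02-24 gives 2073-12-24.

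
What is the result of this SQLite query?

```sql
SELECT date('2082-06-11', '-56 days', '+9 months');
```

2083-01-16

Applying '-56 days' to 2082-06-11: counting 56 days back gives 2082-04-16.
Adding +9 months to 2082-04-16 gives 2083-01-16.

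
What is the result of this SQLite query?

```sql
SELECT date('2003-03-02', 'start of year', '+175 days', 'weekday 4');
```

`start of year` rewinds 2003-03-02 to 2003-01-01.
Applying '+175 days' to 2003-01-01: counting 175 days forward gives 2003-06-25.
`weekday 4` advances to the next Thursday; 2003-06-25 is a Wednesday, so it moves forward to 2003-06-26.

2003-06-26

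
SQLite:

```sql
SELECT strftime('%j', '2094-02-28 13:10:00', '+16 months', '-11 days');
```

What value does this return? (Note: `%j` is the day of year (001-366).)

168

First apply '+16 months', '-11 days': 2094-02-28 13:10:00 → 2095-06-17 13:10:00.
Day-of-year for 2095-06-17: days since 2095-01-01 inclusive = 168, zero-padded to 168.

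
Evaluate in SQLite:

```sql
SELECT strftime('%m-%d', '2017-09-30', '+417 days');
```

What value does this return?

11-21

First apply '+417 days': 2017-09-30 → 2018-11-21.
`%m-%d` extracts the month-day: 11-21.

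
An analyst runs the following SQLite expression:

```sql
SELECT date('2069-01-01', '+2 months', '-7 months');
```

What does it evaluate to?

2068-08-01

Adding +2 months to 2069-01-01 gives 2069-03-01.
Adding -7 months to 2069-03-01 gives 2068-08-01.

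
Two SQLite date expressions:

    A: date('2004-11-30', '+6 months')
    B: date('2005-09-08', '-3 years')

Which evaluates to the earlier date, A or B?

A = 2005-05-30.
B = 2002-09-08.
B is earlier.

B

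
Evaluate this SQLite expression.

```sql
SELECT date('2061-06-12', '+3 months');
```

Adding +3 months to 2061-06-12 gives 2061-09-12.

2061-09-12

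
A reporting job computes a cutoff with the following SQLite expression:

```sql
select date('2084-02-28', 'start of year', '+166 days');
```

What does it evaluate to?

2084-06-15

`start of year` rewinds 2084-02-28 to 2084-01-01.
Applying '+166 days' to 2084-01-01: counting 166 days forward gives 2084-06-15.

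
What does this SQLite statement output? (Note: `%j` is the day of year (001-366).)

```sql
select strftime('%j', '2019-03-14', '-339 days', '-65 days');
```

034

First apply '-339 days', '-65 days': 2019-03-14 → 2018-02-03.
Day-of-year for 2018-02-03: days since 2018-01-01 inclusive = 34, zero-padded to 034.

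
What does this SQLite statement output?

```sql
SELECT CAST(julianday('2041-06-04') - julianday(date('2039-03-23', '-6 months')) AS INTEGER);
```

Adding -6 months to 2039-03-23 gives 2038-09-23.
7 days remain in September 2038 after the 23rd (30 − 23).
Full months from October 2038 through May 2041 contribute their day counts.
Then 4 days into June 2041.
Total: 7 + 31 + 30 + 31 + 31 + 28 + 31 + 30 + 31 + 30 + 31 + 31 + 30 + 31 + 30 + 31 + 31 + 29 + 31 + 30 + 31 + 30 + 31 + 31 + 30 + 31 + 30 + 31 + 31 + 28 + 31 + 30 + 31 + 4 = 985.

985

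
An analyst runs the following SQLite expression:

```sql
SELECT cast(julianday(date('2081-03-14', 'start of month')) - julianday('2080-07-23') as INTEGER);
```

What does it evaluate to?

`start of month` rewinds 2081-03-14 to 2081-03-01.
8 days remain in July 2080 after the 23rd (31 − 23).
Full months from August 2080 through February 2081 contribute their day counts.
Then 1 day into March 2081.
Total: 8 + 31 + 30 + 31 + 30 + 31 + 31 + 28 + 1 = 221.

221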